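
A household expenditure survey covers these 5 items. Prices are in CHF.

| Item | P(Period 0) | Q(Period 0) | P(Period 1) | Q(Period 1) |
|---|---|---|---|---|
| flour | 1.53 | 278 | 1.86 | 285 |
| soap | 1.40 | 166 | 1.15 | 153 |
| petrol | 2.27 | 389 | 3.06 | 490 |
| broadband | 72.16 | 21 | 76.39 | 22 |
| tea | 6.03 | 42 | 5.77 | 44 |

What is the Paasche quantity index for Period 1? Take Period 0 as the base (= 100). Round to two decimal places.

110.55

Paasche quantity index uses current-period prices as weights.
ΣP(Period 1)·Q(Period 1) = 1.86×285 + 1.15×153 + 3.06×490 + 76.39×22 + 5.77×44 = 530.1 + 175.95 + 1499.4 + 1680.58 + 253.88 = 4139.91
ΣP(Period 1)·Q(Period 0) = 1.86×278 + 1.15×166 + 3.06×389 + 76.39×21 + 5.77×42 = 517.08 + 190.9 + 1190.34 + 1604.19 + 242.34 = 3744.85
Index = 4139.91 / 3744.85 × 100 = 110.5494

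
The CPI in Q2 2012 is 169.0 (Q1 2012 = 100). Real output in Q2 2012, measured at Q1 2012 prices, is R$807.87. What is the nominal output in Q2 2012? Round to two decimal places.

Nominal = Real × (Index/100) = 807.87 × (169.0/100)
        = 807.87 × 1.690 = 1365.3003

1365.30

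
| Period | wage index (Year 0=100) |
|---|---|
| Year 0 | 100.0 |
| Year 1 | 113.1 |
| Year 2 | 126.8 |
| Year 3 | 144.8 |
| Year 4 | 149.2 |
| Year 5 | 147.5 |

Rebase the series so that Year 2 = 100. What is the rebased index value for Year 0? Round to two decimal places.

78.86

Rebased(Year 0) = 100.0 / 126.8 × 100 = 78.8644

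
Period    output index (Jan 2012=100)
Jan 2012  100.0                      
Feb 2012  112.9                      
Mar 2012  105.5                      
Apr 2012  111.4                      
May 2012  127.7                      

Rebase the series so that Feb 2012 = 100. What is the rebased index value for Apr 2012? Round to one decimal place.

98.7

Rebased(Apr 2012) = 111.4 / 112.9 × 100 = 98.6714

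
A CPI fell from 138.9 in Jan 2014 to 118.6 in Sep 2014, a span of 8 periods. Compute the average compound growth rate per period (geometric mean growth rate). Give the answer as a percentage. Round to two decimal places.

Growth factor = (118.6/138.9)^(1/8) = (0.853852)^(1/8) = 0.980444
Growth rate = 0.980444 − 1 = -0.019556 = -1.9556%

-1.96%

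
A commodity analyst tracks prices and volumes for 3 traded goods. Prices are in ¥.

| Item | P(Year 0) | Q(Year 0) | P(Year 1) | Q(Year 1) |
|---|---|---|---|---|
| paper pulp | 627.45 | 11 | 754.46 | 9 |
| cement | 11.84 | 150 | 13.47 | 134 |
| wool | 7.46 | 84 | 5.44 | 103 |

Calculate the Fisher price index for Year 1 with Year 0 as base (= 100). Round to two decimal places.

Laspeyres component (base-period weights):
ΣP(Year 1)Q(Year 0) = 754.46×11 + 13.47×150 + 5.44×84 = 8299.06 + 2020.5 + 456.96 = 10776.52
ΣP(Year 0)Q(Year 0) = 627.45×11 + 11.84×150 + 7.46×84 = 6901.95 + 1776 + 626.64 = 9304.59
L = 10776.52 / 9304.59 × 100 = 115.8194
Paasche component (current-period weights):
ΣP(Year 1)Q(Year 1) = 754.46×9 + 13.47×134 + 5.44×103 = 6790.14 + 1804.98 + 560.32 = 9155.44
ΣP(Year 0)Q(Year 1) = 627.45×9 + 11.84×134 + 7.46×103 = 5647.05 + 1586.56 + 768.38 = 8001.99
P = 9155.44 / 8001.99 × 100 = 114.4145
Fisher = √(L × P) = √(115.8194 × 114.4145) = 115.1148

115.11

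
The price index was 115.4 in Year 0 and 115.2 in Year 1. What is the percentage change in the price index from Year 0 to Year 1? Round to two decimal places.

Change = (115.2 − 115.4) / 115.4 × 100
       = -0.2 / 115.4 × 100 = -0.1733%

-0.17%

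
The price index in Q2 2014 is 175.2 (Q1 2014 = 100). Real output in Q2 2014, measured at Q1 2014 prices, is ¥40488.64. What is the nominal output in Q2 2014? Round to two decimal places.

70936.10

Nominal = Real × (Index/100) = 40488.64 × (175.2/100)
        = 40488.64 × 1.752 = 70936.0973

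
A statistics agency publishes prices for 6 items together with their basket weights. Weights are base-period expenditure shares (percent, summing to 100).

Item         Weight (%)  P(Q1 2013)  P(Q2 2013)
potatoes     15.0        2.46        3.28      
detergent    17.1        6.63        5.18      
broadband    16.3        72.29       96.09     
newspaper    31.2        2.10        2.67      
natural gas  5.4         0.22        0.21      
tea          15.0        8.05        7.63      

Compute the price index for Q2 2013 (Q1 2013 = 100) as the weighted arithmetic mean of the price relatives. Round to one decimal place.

114.1

potatoes: 15.0 × (3.28/2.46) = 15.0 × 1.333333 = 20.0000
detergent: 17.1 × (5.18/6.63) = 17.1 × 0.781297 = 13.3602
broadband: 16.3 × (96.09/72.29) = 16.3 × 1.329229 = 21.6664
newspaper: 31.2 × (2.67/2.10) = 31.2 × 1.271429 = 39.6686
natural gas: 5.4 × (0.21/0.22) = 5.4 × 0.954545 = 5.1545
tea: 15.0 × (7.63/8.05) = 15.0 × 0.947826 = 14.2174
Index = Σ wᵢ·(p₁ᵢ/p₀ᵢ) = 20.0000 + 13.3602 + 21.6664 + 39.6686 + 5.1545 + 14.2174 = 114.0671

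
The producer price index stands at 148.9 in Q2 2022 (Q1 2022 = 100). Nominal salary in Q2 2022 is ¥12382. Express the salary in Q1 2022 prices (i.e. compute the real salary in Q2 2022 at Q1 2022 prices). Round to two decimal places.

Real = Nominal ÷ (Index/100) = 12382 ÷ (148.9/100)
     = 12382 ÷ 1.489 = 8315.6481

8315.65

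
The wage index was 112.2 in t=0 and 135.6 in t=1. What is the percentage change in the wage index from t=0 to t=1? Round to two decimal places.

20.86%

Change = (135.6 − 112.2) / 112.2 × 100
       = 23.4 / 112.2 × 100 = 20.8556%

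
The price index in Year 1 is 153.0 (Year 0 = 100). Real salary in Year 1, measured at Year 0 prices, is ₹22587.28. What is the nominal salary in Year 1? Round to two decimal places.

34558.54

Nominal = Real × (Index/100) = 22587.28 × (153.0/100)
        = 22587.28 × 1.530 = 34558.5384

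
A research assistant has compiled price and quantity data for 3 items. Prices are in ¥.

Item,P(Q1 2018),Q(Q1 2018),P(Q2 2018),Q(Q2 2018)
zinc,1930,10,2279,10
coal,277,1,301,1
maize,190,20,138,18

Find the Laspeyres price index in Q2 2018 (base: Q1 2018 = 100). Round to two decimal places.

Laspeyres price index uses base-period quantities as weights.
ΣP(Q2 2018)·Q(Q1 2018) = 2279×10 + 301×1 + 138×20 = 22790 + 301 + 2760 = 25851
ΣP(Q1 2018)·Q(Q1 2018) = 1930×10 + 277×1 + 190×20 = 19300 + 277 + 3800 = 23377
Index = 25851 / 23377 × 100 = 110.5831

110.58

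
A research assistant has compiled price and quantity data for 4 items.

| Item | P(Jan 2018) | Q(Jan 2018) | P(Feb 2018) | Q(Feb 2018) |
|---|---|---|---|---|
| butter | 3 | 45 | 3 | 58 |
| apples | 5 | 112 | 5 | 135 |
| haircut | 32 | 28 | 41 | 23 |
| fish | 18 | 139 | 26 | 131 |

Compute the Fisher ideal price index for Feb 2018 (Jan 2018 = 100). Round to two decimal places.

Laspeyres component (base-period weights):
ΣP(Feb 2018)Q(Jan 2018) = 3×45 + 5×112 + 41×28 + 26×139 = 135 + 560 + 1148 + 3614 = 5457
ΣP(Jan 2018)Q(Jan 2018) = 3×45 + 5×112 + 32×28 + 18×139 = 135 + 560 + 896 + 2502 = 4093
L = 5457 / 4093 × 100 = 133.3252
Paasche component (current-period weights):
ΣP(Feb 2018)Q(Feb 2018) = 3×58 + 5×135 + 41×23 + 26×131 = 174 + 675 + 943 + 3406 = 5198
ΣP(Jan 2018)Q(Feb 2018) = 3×58 + 5×135 + 32×23 + 18×131 = 174 + 675 + 736 + 2358 = 3943
P = 5198 / 3943 × 100 = 131.8286
Fisher = √(L × P) = √(133.3252 × 131.8286) = 132.5748

132.57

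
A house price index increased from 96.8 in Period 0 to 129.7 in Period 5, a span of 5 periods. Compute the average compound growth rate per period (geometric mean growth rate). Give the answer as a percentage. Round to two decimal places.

Growth factor = (129.7/96.8)^(1/5) = (1.339876)^(1/5) = 1.060261
Growth rate = 1.060261 − 1 = 0.060261 = 6.0261%

6.03%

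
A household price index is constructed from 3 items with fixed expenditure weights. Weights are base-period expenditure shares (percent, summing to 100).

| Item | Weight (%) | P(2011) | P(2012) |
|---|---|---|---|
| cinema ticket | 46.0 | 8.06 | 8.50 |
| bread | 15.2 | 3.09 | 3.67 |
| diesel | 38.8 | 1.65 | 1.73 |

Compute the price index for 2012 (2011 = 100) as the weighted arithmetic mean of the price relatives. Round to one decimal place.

cinema ticket: 46.0 × (8.50/8.06) = 46.0 × 1.054591 = 48.5112
bread: 15.2 × (3.67/3.09) = 15.2 × 1.187702 = 18.0531
diesel: 38.8 × (1.73/1.65) = 38.8 × 1.048485 = 40.6812
Index = Σ wᵢ·(p₁ᵢ/p₀ᵢ) = 48.5112 + 18.0531 + 40.6812 = 107.2455

107.2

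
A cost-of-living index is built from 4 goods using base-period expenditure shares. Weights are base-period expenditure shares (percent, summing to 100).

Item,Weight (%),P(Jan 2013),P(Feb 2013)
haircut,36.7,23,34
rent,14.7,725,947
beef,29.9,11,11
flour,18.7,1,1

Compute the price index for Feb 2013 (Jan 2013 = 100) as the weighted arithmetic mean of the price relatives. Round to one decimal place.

haircut: 36.7 × (34/23) = 36.7 × 1.478261 = 54.2522
rent: 14.7 × (947/725) = 14.7 × 1.306207 = 19.2012
beef: 29.9 × (11/11) = 29.9 × 1.000000 = 29.9000
flour: 18.7 × (1/1) = 18.7 × 1.000000 = 18.7000
Index = Σ wᵢ·(p₁ᵢ/p₀ᵢ) = 54.2522 + 19.2012 + 29.9000 + 18.7000 = 122.0534

122.1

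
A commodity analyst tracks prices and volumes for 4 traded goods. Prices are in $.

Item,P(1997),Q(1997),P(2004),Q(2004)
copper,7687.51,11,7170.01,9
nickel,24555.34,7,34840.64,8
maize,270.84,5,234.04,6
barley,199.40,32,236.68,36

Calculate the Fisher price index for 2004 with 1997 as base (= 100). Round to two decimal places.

127.08

Laspeyres component (base-period weights):
ΣP(2004)Q(1997) = 7170.01×11 + 34840.64×7 + 234.04×5 + 236.68×32 = 78870.11 + 243884.48 + 1170.2 + 7573.76 = 331498.55
ΣP(1997)Q(1997) = 7687.51×11 + 24555.34×7 + 270.84×5 + 199.40×32 = 84562.61 + 171887.38 + 1354.2 + 6380.8 = 264184.99
L = 331498.55 / 264184.99 × 100 = 125.4797
Paasche component (current-period weights):
ΣP(2004)Q(2004) = 7170.01×9 + 34840.64×8 + 234.04×6 + 236.68×36 = 64530.09 + 278725.12 + 1404.24 + 8520.48 = 353179.93
ΣP(1997)Q(2004) = 7687.51×9 + 24555.34×8 + 270.84×6 + 199.40×36 = 69187.59 + 196442.72 + 1625.04 + 7178.4 = 274433.75
P = 353179.93 / 274433.75 × 100 = 128.6941
Fisher = √(L × P) = √(125.4797 × 128.6941) = 127.0767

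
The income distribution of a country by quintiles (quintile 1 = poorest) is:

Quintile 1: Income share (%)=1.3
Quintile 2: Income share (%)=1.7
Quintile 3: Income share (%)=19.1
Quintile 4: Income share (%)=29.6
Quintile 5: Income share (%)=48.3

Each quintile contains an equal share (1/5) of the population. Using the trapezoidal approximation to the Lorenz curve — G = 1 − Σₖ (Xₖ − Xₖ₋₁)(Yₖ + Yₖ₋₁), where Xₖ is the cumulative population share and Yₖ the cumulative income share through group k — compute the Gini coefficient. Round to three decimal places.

Cumulative income shares Yₖ: 0.0130, 0.0300, 0.2210, 0.5170, 1.0000
Σ (Xₖ−Xₖ₋₁)(Yₖ+Yₖ₋₁) = (1/5)(0.0130+0.0000) + (1/5)(0.0300+0.0130) + (1/5)(0.2210+0.0300) + (1/5)(0.5170+0.2210) + (1/5)(1.0000+0.5170)
  = 0.0026 + 0.0086 + 0.0502 + 0.1476 + 0.3034 = 0.5124
G = 1 − 0.5124 = 0.4876

0.488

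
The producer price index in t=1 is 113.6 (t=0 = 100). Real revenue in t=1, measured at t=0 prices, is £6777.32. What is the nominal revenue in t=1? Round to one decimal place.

Nominal = Real × (Index/100) = 6777.32 × (113.6/100)
        = 6777.32 × 1.136 = 7699.0355

7699.0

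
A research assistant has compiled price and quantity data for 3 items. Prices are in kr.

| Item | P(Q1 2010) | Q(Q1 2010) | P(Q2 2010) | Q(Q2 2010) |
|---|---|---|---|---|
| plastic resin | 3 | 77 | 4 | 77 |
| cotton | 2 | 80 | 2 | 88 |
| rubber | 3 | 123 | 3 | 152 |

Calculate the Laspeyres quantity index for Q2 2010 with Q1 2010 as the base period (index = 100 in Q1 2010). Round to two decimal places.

Laspeyres quantity index uses base-period prices as weights.
ΣP(Q1 2010)·Q(Q2 2010) = 3×77 + 2×88 + 3×152 = 231 + 176 + 456 = 863
ΣP(Q1 2010)·Q(Q1 2010) = 3×77 + 2×80 + 3×123 = 231 + 160 + 369 = 760
Index = 863 / 760 × 100 = 113.5526

113.55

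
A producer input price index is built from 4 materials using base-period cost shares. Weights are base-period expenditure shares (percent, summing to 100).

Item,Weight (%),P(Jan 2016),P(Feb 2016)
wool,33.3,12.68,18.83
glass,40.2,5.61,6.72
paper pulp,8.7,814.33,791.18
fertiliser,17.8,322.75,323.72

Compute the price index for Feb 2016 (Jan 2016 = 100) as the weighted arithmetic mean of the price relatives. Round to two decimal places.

wool: 33.3 × (18.83/12.68) = 33.3 × 1.485016 = 49.4510
glass: 40.2 × (6.72/5.61) = 40.2 × 1.197861 = 48.1540
paper pulp: 8.7 × (791.18/814.33) = 8.7 × 0.971572 = 8.4527
fertiliser: 17.8 × (323.72/322.75) = 17.8 × 1.003005 = 17.8535
Index = Σ wᵢ·(p₁ᵢ/p₀ᵢ) = 49.4510 + 48.1540 + 8.4527 + 17.8535 = 123.9112

123.91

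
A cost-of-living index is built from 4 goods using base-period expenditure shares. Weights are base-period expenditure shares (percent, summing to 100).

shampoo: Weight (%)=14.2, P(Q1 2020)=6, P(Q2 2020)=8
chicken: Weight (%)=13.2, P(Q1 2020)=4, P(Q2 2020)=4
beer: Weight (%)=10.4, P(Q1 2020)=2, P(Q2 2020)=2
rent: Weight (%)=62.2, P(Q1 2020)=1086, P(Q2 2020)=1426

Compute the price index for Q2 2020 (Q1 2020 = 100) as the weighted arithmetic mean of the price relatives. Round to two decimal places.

shampoo: 14.2 × (8/6) = 14.2 × 1.333333 = 18.9333
chicken: 13.2 × (4/4) = 13.2 × 1.000000 = 13.2000
beer: 10.4 × (2/2) = 10.4 × 1.000000 = 10.4000
rent: 62.2 × (1426/1086) = 62.2 × 1.313076 = 81.6733
Index = Σ wᵢ·(p₁ᵢ/p₀ᵢ) = 18.9333 + 13.2000 + 10.4000 + 81.6733 = 124.2066

124.21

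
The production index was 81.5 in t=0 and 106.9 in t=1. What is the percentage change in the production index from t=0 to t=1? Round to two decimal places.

31.17%

Change = (106.9 − 81.5) / 81.5 × 100
       = 25.4 / 81.5 × 100 = 31.1656%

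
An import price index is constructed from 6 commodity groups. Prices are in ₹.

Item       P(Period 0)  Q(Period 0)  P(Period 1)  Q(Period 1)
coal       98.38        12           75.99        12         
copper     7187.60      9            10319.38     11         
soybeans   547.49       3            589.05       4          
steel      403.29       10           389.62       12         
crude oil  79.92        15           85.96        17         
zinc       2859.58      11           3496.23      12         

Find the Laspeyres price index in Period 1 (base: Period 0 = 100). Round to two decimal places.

Laspeyres price index uses base-period quantities as weights.
ΣP(Period 1)·Q(Period 0) = 75.99×12 + 10319.38×9 + 589.05×3 + 389.62×10 + 85.96×15 + 3496.23×11 = 911.88 + 92874.42 + 1767.15 + 3896.2 + 1289.4 + 38458.53 = 139197.58
ΣP(Period 0)·Q(Period 0) = 98.38×12 + 7187.60×9 + 547.49×3 + 403.29×10 + 79.92×15 + 2859.58×11 = 1180.56 + 64688.4 + 1642.47 + 4032.9 + 1198.8 + 31455.38 = 104198.51
Index = 139197.58 / 104198.51 × 100 = 133.5888

133.59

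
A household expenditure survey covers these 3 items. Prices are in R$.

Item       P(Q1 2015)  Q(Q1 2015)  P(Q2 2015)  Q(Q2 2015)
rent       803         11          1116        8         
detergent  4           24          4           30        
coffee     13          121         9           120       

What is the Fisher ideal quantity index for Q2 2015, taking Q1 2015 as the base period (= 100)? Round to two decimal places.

Laspeyres component (base-period weights):
ΣP(Q1 2015)Q(Q2 2015) = 803×8 + 4×30 + 13×120 = 6424 + 120 + 1560 = 8104
ΣP(Q1 2015)Q(Q1 2015) = 803×11 + 4×24 + 13×121 = 8833 + 96 + 1573 = 10502
L = 8104 / 10502 × 100 = 77.1663
Paasche component (current-period weights):
ΣP(Q2 2015)Q(Q2 2015) = 1116×8 + 4×30 + 9×120 = 8928 + 120 + 1080 = 10128
ΣP(Q2 2015)Q(Q1 2015) = 1116×11 + 4×24 + 9×121 = 12276 + 96 + 1089 = 13461
P = 10128 / 13461 × 100 = 75.2396
Fisher = √(L × P) = √(77.1663 × 75.2396) = 76.1968

76.20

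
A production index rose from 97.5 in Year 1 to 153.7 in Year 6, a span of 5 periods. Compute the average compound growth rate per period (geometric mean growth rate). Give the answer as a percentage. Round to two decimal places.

Growth factor = (153.7/97.5)^(1/5) = (1.576410)^(1/5) = 1.095302
Growth rate = 1.095302 − 1 = 0.095302 = 9.5302%

9.53%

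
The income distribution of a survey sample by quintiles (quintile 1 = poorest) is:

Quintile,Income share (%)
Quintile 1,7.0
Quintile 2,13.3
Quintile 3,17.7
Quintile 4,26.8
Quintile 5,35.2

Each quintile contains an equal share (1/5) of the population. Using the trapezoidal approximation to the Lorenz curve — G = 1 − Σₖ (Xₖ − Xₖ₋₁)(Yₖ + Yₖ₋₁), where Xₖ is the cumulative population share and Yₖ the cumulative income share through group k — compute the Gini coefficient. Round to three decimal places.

0.280

Cumulative income shares Yₖ: 0.0700, 0.2030, 0.3800, 0.6480, 1.0000
Σ (Xₖ−Xₖ₋₁)(Yₖ+Yₖ₋₁) = (1/5)(0.0700+0.0000) + (1/5)(0.2030+0.0700) + (1/5)(0.3800+0.2030) + (1/5)(0.6480+0.3800) + (1/5)(1.0000+0.6480)
  = 0.0140 + 0.0546 + 0.1166 + 0.2056 + 0.3296 = 0.7204
G = 1 − 0.7204 = 0.2796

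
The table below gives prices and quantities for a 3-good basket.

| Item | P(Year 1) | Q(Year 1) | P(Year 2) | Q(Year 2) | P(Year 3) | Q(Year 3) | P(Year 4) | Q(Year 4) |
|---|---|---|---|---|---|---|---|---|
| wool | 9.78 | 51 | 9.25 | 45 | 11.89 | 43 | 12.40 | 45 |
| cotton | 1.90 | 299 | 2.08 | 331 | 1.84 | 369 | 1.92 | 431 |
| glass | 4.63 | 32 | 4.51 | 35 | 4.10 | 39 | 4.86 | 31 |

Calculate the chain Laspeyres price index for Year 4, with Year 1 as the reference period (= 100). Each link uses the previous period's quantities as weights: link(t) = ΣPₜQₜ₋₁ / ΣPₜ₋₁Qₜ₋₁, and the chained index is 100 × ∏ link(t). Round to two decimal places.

110.15

Link Year 1→Year 2:
ΣP(Year 2)Q(Year 1) = 9.25×51 + 2.08×299 + 4.51×32 = 471.75 + 621.92 + 144.32 = 1237.99
ΣP(Year 1)Q(Year 1) = 9.78×51 + 1.90×299 + 4.63×32 = 498.78 + 568.1 + 148.16 = 1215.04
link = 1237.99/1215.04 = 1.018888
Link Year 2→Year 3:
ΣP(Year 3)Q(Year 2) = 11.89×45 + 1.84×331 + 4.10×35 = 535.05 + 609.04 + 143.5 = 1287.59
ΣP(Year 2)Q(Year 2) = 9.25×45 + 2.08×331 + 4.51×35 = 416.25 + 688.48 + 157.85 = 1262.58
link = 1287.59/1262.58 = 1.019809
Link Year 3→Year 4:
ΣP(Year 4)Q(Year 3) = 12.40×43 + 1.92×369 + 4.86×39 = 533.2 + 708.48 + 189.54 = 1431.22
ΣP(Year 3)Q(Year 3) = 11.89×43 + 1.84×369 + 4.10×39 = 511.27 + 678.96 + 159.9 = 1350.13
link = 1431.22/1350.13 = 1.060061
Chained index = 100 × 1.018888 × 1.019809 × 1.060061 = 110.1479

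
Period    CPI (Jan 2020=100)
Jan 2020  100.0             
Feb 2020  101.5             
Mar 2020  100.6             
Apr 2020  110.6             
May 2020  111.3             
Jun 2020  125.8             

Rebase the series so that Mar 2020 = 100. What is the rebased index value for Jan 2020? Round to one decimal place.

99.4

Rebased(Jan 2020) = 100.0 / 100.6 × 100 = 99.4036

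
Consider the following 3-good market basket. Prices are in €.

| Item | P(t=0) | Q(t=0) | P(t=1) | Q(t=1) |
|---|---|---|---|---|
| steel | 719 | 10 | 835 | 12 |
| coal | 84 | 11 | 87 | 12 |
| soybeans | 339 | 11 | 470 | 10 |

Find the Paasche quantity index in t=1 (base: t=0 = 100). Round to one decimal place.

108.9

Paasche quantity index uses current-period prices as weights.
ΣP(t=1)·Q(t=1) = 835×12 + 87×12 + 470×10 = 10020 + 1044 + 4700 = 15764
ΣP(t=1)·Q(t=0) = 835×10 + 87×11 + 470×11 = 8350 + 957 + 5170 = 14477
Index = 15764 / 14477 × 100 = 108.8900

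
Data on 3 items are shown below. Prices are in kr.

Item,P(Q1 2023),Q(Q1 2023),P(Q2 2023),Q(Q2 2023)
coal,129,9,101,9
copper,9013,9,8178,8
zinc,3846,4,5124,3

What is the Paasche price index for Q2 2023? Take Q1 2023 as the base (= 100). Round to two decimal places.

Paasche price index uses current-period quantities as weights.
ΣP(Q2 2023)·Q(Q2 2023) = 101×9 + 8178×8 + 5124×3 = 909 + 65424 + 15372 = 81705
ΣP(Q1 2023)·Q(Q2 2023) = 129×9 + 9013×8 + 3846×3 = 1161 + 72104 + 11538 = 84803
Index = 81705 / 84803 × 100 = 96.3468

96.35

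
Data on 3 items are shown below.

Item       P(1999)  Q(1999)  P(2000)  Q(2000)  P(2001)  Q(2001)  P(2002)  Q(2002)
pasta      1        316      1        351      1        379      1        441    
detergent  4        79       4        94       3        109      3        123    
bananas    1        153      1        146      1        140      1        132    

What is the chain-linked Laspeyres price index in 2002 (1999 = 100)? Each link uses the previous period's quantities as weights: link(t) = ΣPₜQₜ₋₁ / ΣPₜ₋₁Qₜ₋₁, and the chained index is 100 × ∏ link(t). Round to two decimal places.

89.23

Link 1999→2000:
ΣP(2000)Q(1999) = 1×316 + 4×79 + 1×153 = 316 + 316 + 153 = 785
ΣP(1999)Q(1999) = 1×316 + 4×79 + 1×153 = 316 + 316 + 153 = 785
link = 785/785 = 1.000000
Link 2000→2001:
ΣP(2001)Q(2000) = 1×351 + 3×94 + 1×146 = 351 + 282 + 146 = 779
ΣP(2000)Q(2000) = 1×351 + 4×94 + 1×146 = 351 + 376 + 146 = 873
link = 779/873 = 0.892325
Link 2001→2002:
ΣP(2002)Q(2001) = 1×379 + 3×109 + 1×140 = 379 + 327 + 140 = 846
ΣP(2001)Q(2001) = 1×379 + 3×109 + 1×140 = 379 + 327 + 140 = 846
link = 846/846 = 1.000000
Chained index = 100 × 1.000000 × 0.892325 × 1.000000 = 89.2325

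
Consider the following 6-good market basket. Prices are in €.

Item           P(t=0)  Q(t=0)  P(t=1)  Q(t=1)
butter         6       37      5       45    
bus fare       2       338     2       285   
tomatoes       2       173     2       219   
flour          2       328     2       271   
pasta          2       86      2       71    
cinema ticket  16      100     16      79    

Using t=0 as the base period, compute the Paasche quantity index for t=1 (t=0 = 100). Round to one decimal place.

Paasche quantity index uses current-period prices as weights.
ΣP(t=1)·Q(t=1) = 5×45 + 2×285 + 2×219 + 2×271 + 2×71 + 16×79 = 225 + 570 + 438 + 542 + 142 + 1264 = 3181
ΣP(t=1)·Q(t=0) = 5×37 + 2×338 + 2×173 + 2×328 + 2×86 + 16×100 = 185 + 676 + 346 + 656 + 172 + 1600 = 3635
Index = 3181 / 3635 × 100 = 87.5103

87.5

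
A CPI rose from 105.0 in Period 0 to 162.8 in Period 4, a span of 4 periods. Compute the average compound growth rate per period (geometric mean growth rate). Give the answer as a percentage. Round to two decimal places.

11.59%

Growth factor = (162.8/105.0)^(1/4) = (1.550476)^(1/4) = 1.115877
Growth rate = 1.115877 − 1 = 0.115877 = 11.5877%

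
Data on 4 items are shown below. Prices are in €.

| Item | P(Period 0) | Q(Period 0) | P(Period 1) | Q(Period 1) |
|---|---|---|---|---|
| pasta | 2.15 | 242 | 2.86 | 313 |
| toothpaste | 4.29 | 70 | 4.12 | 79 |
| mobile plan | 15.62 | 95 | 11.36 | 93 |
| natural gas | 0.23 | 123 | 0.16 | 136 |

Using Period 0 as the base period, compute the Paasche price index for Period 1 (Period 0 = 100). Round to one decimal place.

92.1

Paasche price index uses current-period quantities as weights.
ΣP(Period 1)·Q(Period 1) = 2.86×313 + 4.12×79 + 11.36×93 + 0.16×136 = 895.18 + 325.48 + 1056.48 + 21.76 = 2298.9
ΣP(Period 0)·Q(Period 1) = 2.15×313 + 4.29×79 + 15.62×93 + 0.23×136 = 672.95 + 338.91 + 1452.66 + 31.28 = 2495.8
Index = 2298.9 / 2495.8 × 100 = 92.1107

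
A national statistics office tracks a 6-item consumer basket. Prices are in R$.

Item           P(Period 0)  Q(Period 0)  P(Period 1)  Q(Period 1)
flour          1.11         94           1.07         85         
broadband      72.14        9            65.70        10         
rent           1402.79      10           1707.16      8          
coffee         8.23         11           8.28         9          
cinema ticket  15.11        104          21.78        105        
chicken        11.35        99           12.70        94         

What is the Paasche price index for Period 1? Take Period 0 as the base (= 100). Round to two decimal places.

Paasche price index uses current-period quantities as weights.
ΣP(Period 1)·Q(Period 1) = 1.07×85 + 65.70×10 + 1707.16×8 + 8.28×9 + 21.78×105 + 12.70×94 = 90.95 + 657 + 13657.28 + 74.52 + 2286.9 + 1193.8 = 17960.45
ΣP(Period 0)·Q(Period 1) = 1.11×85 + 72.14×10 + 1402.79×8 + 8.23×9 + 15.11×105 + 11.35×94 = 94.35 + 721.4 + 11222.32 + 74.07 + 1586.55 + 1066.9 = 14765.59
Index = 17960.45 / 14765.59 × 100 = 121.6372

121.64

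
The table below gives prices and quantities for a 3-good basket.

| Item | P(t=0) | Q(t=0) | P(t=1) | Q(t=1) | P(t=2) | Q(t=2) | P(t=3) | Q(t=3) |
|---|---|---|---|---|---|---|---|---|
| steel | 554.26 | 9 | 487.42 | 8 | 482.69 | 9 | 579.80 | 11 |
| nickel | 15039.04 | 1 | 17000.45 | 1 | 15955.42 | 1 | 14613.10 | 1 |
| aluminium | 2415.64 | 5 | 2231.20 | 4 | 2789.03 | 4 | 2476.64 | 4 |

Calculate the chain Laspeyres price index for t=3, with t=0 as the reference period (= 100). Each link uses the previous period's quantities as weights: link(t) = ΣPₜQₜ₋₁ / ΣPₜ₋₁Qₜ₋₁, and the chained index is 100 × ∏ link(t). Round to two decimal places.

99.52

Link t=0→t=1:
ΣP(t=1)Q(t=0) = 487.42×9 + 17000.45×1 + 2231.20×5 = 4386.78 + 17000.45 + 11156 = 32543.23
ΣP(t=0)Q(t=0) = 554.26×9 + 15039.04×1 + 2415.64×5 = 4988.34 + 15039.04 + 12078.2 = 32105.58
link = 32543.23/32105.58 = 1.013632
Link t=1→t=2:
ΣP(t=2)Q(t=1) = 482.69×8 + 15955.42×1 + 2789.03×4 = 3861.52 + 15955.42 + 11156.12 = 30973.06
ΣP(t=1)Q(t=1) = 487.42×8 + 17000.45×1 + 2231.20×4 = 3899.36 + 17000.45 + 8924.8 = 29824.61
link = 30973.06/29824.61 = 1.038507
Link t=2→t=3:
ΣP(t=3)Q(t=2) = 579.80×9 + 14613.10×1 + 2476.64×4 = 5218.2 + 14613.1 + 9906.56 = 29737.86
ΣP(t=2)Q(t=2) = 482.69×9 + 15955.42×1 + 2789.03×4 = 4344.21 + 15955.42 + 11156.12 = 31455.75
link = 29737.86/31455.75 = 0.945387
Chained index = 100 × 1.013632 × 1.038507 × 0.945387 = 99.5174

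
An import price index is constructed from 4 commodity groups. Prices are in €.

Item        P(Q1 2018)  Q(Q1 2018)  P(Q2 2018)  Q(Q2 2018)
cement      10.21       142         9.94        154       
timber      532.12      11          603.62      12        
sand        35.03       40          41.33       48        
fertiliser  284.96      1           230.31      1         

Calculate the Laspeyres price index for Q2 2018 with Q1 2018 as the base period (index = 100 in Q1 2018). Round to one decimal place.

110.5

Laspeyres price index uses base-period quantities as weights.
ΣP(Q2 2018)·Q(Q1 2018) = 9.94×142 + 603.62×11 + 41.33×40 + 230.31×1 = 1411.48 + 6639.82 + 1653.2 + 230.31 = 9934.81
ΣP(Q1 2018)·Q(Q1 2018) = 10.21×142 + 532.12×11 + 35.03×40 + 284.96×1 = 1449.82 + 5853.32 + 1401.2 + 284.96 = 8989.3
Index = 9934.81 / 8989.3 × 100 = 110.5182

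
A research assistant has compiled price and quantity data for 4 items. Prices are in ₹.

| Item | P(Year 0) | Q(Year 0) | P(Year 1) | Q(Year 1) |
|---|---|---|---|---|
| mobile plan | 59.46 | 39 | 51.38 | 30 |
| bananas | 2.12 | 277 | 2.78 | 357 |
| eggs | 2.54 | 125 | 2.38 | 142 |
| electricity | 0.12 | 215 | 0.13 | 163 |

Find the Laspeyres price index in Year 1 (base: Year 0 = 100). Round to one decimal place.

95.4

Laspeyres price index uses base-period quantities as weights.
ΣP(Year 1)·Q(Year 0) = 51.38×39 + 2.78×277 + 2.38×125 + 0.13×215 = 2003.82 + 770.06 + 297.5 + 27.95 = 3099.33
ΣP(Year 0)·Q(Year 0) = 59.46×39 + 2.12×277 + 2.54×125 + 0.12×215 = 2318.94 + 587.24 + 317.5 + 25.8 = 3249.48
Index = 3099.33 / 3249.48 × 100 = 95.3793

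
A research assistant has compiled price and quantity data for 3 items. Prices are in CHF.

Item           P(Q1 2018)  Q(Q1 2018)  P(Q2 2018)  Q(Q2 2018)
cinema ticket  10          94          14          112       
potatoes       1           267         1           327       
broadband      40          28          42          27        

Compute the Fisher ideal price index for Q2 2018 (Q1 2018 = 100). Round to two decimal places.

Laspeyres component (base-period weights):
ΣP(Q2 2018)Q(Q1 2018) = 14×94 + 1×267 + 42×28 = 1316 + 267 + 1176 = 2759
ΣP(Q1 2018)Q(Q1 2018) = 10×94 + 1×267 + 40×28 = 940 + 267 + 1120 = 2327
L = 2759 / 2327 × 100 = 118.5647
Paasche component (current-period weights):
ΣP(Q2 2018)Q(Q2 2018) = 14×112 + 1×327 + 42×27 = 1568 + 327 + 1134 = 3029
ΣP(Q1 2018)Q(Q2 2018) = 10×112 + 1×327 + 40×27 = 1120 + 327 + 1080 = 2527
P = 3029 / 2527 × 100 = 119.8655
Fisher = √(L × P) = √(118.5647 × 119.8655) = 119.2133

119.21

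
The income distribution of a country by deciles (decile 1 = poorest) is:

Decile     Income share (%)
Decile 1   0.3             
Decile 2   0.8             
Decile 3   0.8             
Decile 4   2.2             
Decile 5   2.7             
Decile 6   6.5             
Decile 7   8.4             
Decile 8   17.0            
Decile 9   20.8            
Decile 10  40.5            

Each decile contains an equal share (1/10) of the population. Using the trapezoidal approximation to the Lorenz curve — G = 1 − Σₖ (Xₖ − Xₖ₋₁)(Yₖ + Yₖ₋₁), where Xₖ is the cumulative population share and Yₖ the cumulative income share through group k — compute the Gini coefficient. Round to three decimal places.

Cumulative income shares Yₖ: 0.0030, 0.0110, 0.0190, 0.0410, 0.0680, 0.1330, 0.2170, 0.3870, 0.5950, 1.0000
Σ (Xₖ−Xₖ₋₁)(Yₖ+Yₖ₋₁) = (1/10)(0.0030+0.0000) + (1/10)(0.0110+0.0030) + (1/10)(0.0190+0.0110) + (1/10)(0.0410+0.0190) + (1/10)(0.0680+0.0410) + (1/10)(0.1330+0.0680) + (1/10)(0.2170+0.1330) + (1/10)(0.3870+0.2170) + (1/10)(0.5950+0.3870) + (1/10)(1.0000+0.5950)
  = 0.0003 + 0.0014 + 0.0030 + 0.0060 + 0.0109 + 0.0201 + 0.0350 + 0.0604 + 0.0982 + 0.1595 = 0.3948
G = 1 − 0.3948 = 0.6052

0.605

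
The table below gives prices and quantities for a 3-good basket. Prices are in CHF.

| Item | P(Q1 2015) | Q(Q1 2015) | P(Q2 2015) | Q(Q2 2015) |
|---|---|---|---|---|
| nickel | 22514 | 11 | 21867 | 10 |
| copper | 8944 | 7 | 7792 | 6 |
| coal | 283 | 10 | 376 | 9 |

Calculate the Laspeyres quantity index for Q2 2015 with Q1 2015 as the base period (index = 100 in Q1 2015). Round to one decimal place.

Laspeyres quantity index uses base-period prices as weights.
ΣP(Q1 2015)·Q(Q2 2015) = 22514×10 + 8944×6 + 283×9 = 225140 + 53664 + 2547 = 281351
ΣP(Q1 2015)·Q(Q1 2015) = 22514×11 + 8944×7 + 283×10 = 247654 + 62608 + 2830 = 313092
Index = 281351 / 313092 × 100 = 89.8621

89.9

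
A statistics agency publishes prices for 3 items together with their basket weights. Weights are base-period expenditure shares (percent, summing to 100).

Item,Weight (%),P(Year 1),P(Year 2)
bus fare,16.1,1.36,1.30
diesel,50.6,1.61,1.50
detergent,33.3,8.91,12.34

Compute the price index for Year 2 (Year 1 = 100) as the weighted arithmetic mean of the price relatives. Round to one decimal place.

108.7

bus fare: 16.1 × (1.30/1.36) = 16.1 × 0.955882 = 15.3897
diesel: 50.6 × (1.50/1.61) = 50.6 × 0.931677 = 47.1429
detergent: 33.3 × (12.34/8.91) = 33.3 × 1.384961 = 46.1192
Index = Σ wᵢ·(p₁ᵢ/p₀ᵢ) = 15.3897 + 47.1429 + 46.1192 = 108.6518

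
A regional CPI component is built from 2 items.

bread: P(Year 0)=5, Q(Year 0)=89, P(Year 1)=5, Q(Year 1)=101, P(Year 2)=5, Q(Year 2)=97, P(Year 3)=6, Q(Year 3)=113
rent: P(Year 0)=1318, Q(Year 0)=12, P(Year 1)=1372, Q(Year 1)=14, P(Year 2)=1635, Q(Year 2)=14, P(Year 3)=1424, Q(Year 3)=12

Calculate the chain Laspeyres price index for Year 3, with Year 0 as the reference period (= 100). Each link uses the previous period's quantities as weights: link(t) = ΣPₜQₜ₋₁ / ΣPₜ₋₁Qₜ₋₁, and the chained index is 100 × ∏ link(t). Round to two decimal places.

Link Year 0→Year 1:
ΣP(Year 1)Q(Year 0) = 5×89 + 1372×12 = 445 + 16464 = 16909
ΣP(Year 0)Q(Year 0) = 5×89 + 1318×12 = 445 + 15816 = 16261
link = 16909/16261 = 1.039850
Link Year 1→Year 2:
ΣP(Year 2)Q(Year 1) = 5×101 + 1635×14 = 505 + 22890 = 23395
ΣP(Year 1)Q(Year 1) = 5×101 + 1372×14 = 505 + 19208 = 19713
link = 23395/19713 = 1.186780
Link Year 2→Year 3:
ΣP(Year 3)Q(Year 2) = 6×97 + 1424×14 = 582 + 19936 = 20518
ΣP(Year 2)Q(Year 2) = 5×97 + 1635×14 = 485 + 22890 = 23375
link = 20518/23375 = 0.877775
Chained index = 100 × 1.039850 × 1.186780 × 0.877775 = 108.3239

108.32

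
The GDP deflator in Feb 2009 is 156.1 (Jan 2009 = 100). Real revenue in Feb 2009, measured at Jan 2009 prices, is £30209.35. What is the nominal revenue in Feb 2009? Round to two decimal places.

47156.80

Nominal = Real × (Index/100) = 30209.35 × (156.1/100)
        = 30209.35 × 1.561 = 47156.7953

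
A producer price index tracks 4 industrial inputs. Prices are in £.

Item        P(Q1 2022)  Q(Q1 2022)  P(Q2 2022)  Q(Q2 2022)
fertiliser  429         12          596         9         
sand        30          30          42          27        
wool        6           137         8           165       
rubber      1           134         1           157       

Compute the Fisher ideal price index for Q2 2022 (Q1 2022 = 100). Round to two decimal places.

137.37

Laspeyres component (base-period weights):
ΣP(Q2 2022)Q(Q1 2022) = 596×12 + 42×30 + 8×137 + 1×134 = 7152 + 1260 + 1096 + 134 = 9642
ΣP(Q1 2022)Q(Q1 2022) = 429×12 + 30×30 + 6×137 + 1×134 = 5148 + 900 + 822 + 134 = 7004
L = 9642 / 7004 × 100 = 137.6642
Paasche component (current-period weights):
ΣP(Q2 2022)Q(Q2 2022) = 596×9 + 42×27 + 8×165 + 1×157 = 5364 + 1134 + 1320 + 157 = 7975
ΣP(Q1 2022)Q(Q2 2022) = 429×9 + 30×27 + 6×165 + 1×157 = 3861 + 810 + 990 + 157 = 5818
P = 7975 / 5818 × 100 = 137.0746
Fisher = √(L × P) = √(137.6642 × 137.0746) = 137.3691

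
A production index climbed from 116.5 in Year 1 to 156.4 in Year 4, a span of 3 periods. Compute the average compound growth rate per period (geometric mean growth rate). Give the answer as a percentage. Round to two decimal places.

Growth factor = (156.4/116.5)^(1/3) = (1.342489)^(1/3) = 1.103156
Growth rate = 1.103156 − 1 = 0.103156 = 10.3156%

10.32%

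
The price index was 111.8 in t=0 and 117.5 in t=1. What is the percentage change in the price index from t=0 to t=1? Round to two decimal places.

5.10%

Change = (117.5 − 111.8) / 111.8 × 100
       = 5.7 / 111.8 × 100 = 5.0984%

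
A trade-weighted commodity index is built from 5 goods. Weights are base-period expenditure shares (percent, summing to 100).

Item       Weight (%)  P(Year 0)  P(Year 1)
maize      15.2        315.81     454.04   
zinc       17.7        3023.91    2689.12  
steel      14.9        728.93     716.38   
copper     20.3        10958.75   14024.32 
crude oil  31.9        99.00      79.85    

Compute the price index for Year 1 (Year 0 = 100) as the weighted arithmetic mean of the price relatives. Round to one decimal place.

maize: 15.2 × (454.04/315.81) = 15.2 × 1.437700 = 21.8530
zinc: 17.7 × (2689.12/3023.91) = 17.7 × 0.889286 = 15.7404
steel: 14.9 × (716.38/728.93) = 14.9 × 0.982783 = 14.6435
copper: 20.3 × (14024.32/10958.75) = 20.3 × 1.279737 = 25.9787
crude oil: 31.9 × (79.85/99.00) = 31.9 × 0.806566 = 25.7294
Index = Σ wᵢ·(p₁ᵢ/p₀ᵢ) = 21.8530 + 15.7404 + 14.6435 + 25.9787 + 25.7294 = 103.9450

103.9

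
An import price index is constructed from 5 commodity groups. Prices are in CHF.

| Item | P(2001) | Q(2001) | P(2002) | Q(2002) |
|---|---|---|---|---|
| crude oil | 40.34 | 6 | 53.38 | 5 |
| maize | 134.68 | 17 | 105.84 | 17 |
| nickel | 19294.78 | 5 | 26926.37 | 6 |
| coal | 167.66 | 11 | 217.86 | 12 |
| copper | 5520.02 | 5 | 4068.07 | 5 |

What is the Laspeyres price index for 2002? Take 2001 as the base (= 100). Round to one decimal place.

Laspeyres price index uses base-period quantities as weights.
ΣP(2002)·Q(2001) = 53.38×6 + 105.84×17 + 26926.37×5 + 217.86×11 + 4068.07×5 = 320.28 + 1799.28 + 134631.85 + 2396.46 + 20340.35 = 159488.22
ΣP(2001)·Q(2001) = 40.34×6 + 134.68×17 + 19294.78×5 + 167.66×11 + 5520.02×5 = 242.04 + 2289.56 + 96473.9 + 1844.26 + 27600.1 = 128449.86
Index = 159488.22 / 128449.86 × 100 = 124.1638

124.2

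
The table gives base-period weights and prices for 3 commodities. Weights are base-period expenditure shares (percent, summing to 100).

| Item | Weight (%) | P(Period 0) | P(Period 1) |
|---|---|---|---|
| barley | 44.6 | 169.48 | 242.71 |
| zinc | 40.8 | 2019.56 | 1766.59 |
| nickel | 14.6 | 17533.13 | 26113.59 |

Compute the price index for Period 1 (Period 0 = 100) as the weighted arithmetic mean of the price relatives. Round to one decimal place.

barley: 44.6 × (242.71/169.48) = 44.6 × 1.432086 = 63.8711
zinc: 40.8 × (1766.59/2019.56) = 40.8 × 0.874740 = 35.6894
nickel: 14.6 × (26113.59/17533.13) = 14.6 × 1.489386 = 21.7450
Index = Σ wᵢ·(p₁ᵢ/p₀ᵢ) = 63.8711 + 35.6894 + 21.7450 = 121.3055

121.3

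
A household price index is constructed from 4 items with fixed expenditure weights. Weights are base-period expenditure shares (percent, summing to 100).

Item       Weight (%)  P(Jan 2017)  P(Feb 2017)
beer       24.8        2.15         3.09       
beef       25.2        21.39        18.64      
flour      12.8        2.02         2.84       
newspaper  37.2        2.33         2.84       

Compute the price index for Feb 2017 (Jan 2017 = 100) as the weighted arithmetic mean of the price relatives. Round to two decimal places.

120.94

beer: 24.8 × (3.09/2.15) = 24.8 × 1.437209 = 35.6428
beef: 25.2 × (18.64/21.39) = 25.2 × 0.871435 = 21.9602
flour: 12.8 × (2.84/2.02) = 12.8 × 1.405941 = 17.9960
newspaper: 37.2 × (2.84/2.33) = 37.2 × 1.218884 = 45.3425
Index = Σ wᵢ·(p₁ᵢ/p₀ᵢ) = 35.6428 + 21.9602 + 17.9960 + 45.3425 = 120.9415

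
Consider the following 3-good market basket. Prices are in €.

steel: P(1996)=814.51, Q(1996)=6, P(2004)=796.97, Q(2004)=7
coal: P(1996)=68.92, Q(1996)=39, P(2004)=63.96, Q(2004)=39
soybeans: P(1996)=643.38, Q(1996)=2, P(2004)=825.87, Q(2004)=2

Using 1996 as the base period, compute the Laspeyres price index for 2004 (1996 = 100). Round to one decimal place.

100.7

Laspeyres price index uses base-period quantities as weights.
ΣP(2004)·Q(1996) = 796.97×6 + 63.96×39 + 825.87×2 = 4781.82 + 2494.44 + 1651.74 = 8928
ΣP(1996)·Q(1996) = 814.51×6 + 68.92×39 + 643.38×2 = 4887.06 + 2687.88 + 1286.76 = 8861.7
Index = 8928 / 8861.7 × 100 = 100.7482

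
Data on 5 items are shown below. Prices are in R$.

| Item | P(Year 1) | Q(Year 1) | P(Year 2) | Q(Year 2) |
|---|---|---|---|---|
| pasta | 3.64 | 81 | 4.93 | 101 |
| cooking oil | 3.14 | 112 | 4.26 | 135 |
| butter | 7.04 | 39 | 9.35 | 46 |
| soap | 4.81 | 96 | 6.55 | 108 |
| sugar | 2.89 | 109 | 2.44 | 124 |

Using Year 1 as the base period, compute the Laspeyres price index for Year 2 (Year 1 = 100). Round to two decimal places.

Laspeyres price index uses base-period quantities as weights.
ΣP(Year 2)·Q(Year 1) = 4.93×81 + 4.26×112 + 9.35×39 + 6.55×96 + 2.44×109 = 399.33 + 477.12 + 364.65 + 628.8 + 265.96 = 2135.86
ΣP(Year 1)·Q(Year 1) = 3.64×81 + 3.14×112 + 7.04×39 + 4.81×96 + 2.89×109 = 294.84 + 351.68 + 274.56 + 461.76 + 315.01 = 1697.85
Index = 2135.86 / 1697.85 × 100 = 125.7979

125.80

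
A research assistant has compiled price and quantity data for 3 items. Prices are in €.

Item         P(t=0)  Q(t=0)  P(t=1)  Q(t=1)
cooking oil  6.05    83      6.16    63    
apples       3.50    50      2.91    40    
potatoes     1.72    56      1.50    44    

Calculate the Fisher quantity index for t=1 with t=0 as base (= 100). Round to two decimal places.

Laspeyres component (base-period weights):
ΣP(t=0)Q(t=1) = 6.05×63 + 3.50×40 + 1.72×44 = 381.15 + 140 + 75.68 = 596.83
ΣP(t=0)Q(t=0) = 6.05×83 + 3.50×50 + 1.72×56 = 502.15 + 175 + 96.32 = 773.47
L = 596.83 / 773.47 × 100 = 77.1627
Paasche component (current-period weights):
ΣP(t=1)Q(t=1) = 6.16×63 + 2.91×40 + 1.50×44 = 388.08 + 116.4 + 66 = 570.48
ΣP(t=1)Q(t=0) = 6.16×83 + 2.91×50 + 1.50×56 = 511.28 + 145.5 + 84 = 740.78
P = 570.48 / 740.78 × 100 = 77.0107
Fisher = √(L × P) = √(77.1627 × 77.0107) = 77.0867

77.09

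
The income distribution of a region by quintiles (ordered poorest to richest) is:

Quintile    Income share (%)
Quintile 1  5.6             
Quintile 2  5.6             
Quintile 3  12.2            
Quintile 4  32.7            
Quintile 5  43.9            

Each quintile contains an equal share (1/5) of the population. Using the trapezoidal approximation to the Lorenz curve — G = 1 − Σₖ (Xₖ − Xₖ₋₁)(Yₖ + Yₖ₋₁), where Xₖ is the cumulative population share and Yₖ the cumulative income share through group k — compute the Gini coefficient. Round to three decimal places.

0.415

Cumulative income shares Yₖ: 0.0560, 0.1120, 0.2340, 0.5610, 1.0000
Σ (Xₖ−Xₖ₋₁)(Yₖ+Yₖ₋₁) = (1/5)(0.0560+0.0000) + (1/5)(0.1120+0.0560) + (1/5)(0.2340+0.1120) + (1/5)(0.5610+0.2340) + (1/5)(1.0000+0.5610)
  = 0.0112 + 0.0336 + 0.0692 + 0.1590 + 0.3122 = 0.5852
G = 1 − 0.5852 = 0.4148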